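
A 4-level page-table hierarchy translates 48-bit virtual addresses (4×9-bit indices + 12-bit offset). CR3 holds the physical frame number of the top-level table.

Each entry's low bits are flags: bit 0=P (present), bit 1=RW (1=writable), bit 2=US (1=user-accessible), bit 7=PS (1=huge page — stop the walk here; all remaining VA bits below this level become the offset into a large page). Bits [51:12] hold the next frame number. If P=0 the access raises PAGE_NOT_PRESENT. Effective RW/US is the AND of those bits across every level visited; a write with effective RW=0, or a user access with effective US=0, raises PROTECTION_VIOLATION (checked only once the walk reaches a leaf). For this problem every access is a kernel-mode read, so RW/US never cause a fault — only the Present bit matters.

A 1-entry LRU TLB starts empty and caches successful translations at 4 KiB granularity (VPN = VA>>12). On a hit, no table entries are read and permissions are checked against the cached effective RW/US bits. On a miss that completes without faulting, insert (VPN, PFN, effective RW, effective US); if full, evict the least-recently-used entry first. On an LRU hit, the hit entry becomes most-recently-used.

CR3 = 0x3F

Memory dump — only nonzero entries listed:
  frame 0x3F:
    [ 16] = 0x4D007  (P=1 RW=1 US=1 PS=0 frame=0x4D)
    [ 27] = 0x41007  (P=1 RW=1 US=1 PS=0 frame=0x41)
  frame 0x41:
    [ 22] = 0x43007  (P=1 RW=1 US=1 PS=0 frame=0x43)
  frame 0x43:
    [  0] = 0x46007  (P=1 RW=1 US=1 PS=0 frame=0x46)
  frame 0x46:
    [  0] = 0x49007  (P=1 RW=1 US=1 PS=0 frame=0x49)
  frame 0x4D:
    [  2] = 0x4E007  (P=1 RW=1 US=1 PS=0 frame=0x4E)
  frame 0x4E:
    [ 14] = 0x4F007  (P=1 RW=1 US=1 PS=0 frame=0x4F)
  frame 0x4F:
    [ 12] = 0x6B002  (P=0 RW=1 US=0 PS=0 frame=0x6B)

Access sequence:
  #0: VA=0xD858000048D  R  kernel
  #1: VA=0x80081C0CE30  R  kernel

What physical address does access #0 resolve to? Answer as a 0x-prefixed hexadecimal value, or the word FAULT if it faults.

Per-access translation:
#0 VA=0xD858000048D (r,kernel):
  L0: frame=0x3F idx=27 entry=0x41007 [P=1 RW=1 US=1 PS=0]
  L1: frame=0x41 idx=22 entry=0x43007 [P=1 RW=1 US=1 PS=0]
  L2: frame=0x43 idx=0 entry=0x46007 [P=1 RW=1 US=1 PS=0]
  L3: frame=0x46 idx=0 entry=0x49007 [P=1 RW=1 US=1 PS=0]
  → PA=0x4948D  (4 entries read)
#1 VA=0x80081C0CE30 (r,kernel):
  L0: frame=0x3F idx=16 entry=0x4D007 [P=1 RW=1 US=1 PS=0]
  L1: frame=0x4D idx=2 entry=0x4E007 [P=1 RW=1 US=1 PS=0]
  L2: frame=0x4E idx=14 entry=0x4F007 [P=1 RW=1 US=1 PS=0]
  L3: frame=0x4F idx=12 entry=0x6B002 [P=0 RW=1 US=0 PS=0]
  → PAGE_NOT_PRESENT  (4 entries read)

Access #0 PA: 0x4948D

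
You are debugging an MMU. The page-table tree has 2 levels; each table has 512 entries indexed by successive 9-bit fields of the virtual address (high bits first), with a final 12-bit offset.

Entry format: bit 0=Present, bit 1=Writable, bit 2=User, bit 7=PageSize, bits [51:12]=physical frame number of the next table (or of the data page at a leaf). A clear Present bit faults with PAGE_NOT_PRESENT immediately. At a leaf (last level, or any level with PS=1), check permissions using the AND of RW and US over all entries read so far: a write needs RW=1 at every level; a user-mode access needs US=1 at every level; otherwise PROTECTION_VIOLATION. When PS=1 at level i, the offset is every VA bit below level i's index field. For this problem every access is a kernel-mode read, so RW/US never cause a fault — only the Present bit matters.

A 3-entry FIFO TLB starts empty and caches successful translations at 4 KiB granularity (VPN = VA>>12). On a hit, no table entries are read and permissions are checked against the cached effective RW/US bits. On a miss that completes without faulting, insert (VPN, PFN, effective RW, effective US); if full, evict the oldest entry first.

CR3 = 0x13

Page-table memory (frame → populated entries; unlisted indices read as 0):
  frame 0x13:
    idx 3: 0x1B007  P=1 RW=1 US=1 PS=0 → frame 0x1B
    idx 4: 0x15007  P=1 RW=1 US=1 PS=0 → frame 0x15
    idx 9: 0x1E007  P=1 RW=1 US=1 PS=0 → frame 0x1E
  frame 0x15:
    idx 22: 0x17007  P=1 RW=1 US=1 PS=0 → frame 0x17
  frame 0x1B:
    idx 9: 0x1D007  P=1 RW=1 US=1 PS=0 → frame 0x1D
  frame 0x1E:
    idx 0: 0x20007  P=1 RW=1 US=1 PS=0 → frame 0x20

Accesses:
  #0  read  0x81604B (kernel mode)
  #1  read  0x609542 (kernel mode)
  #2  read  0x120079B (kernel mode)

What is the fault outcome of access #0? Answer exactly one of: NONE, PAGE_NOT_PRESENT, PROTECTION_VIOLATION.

Per-access translation:
#0 VA=0x81604B (r,kernel):
  L0: frame=0x13 idx=4 entry=0x15007 [P=1 RW=1 US=1 PS=0]
  L1: frame=0x15 idx=22 entry=0x17007 [P=1 RW=1 US=1 PS=0]
  → PA=0x1704B  (2 entries read)
#1 VA=0x609542 (r,kernel):
  L0: frame=0x13 idx=3 entry=0x1B007 [P=1 RW=1 US=1 PS=0]
  L1: frame=0x1B idx=9 entry=0x1D007 [P=1 RW=1 US=1 PS=0]
  → PA=0x1D542  (2 entries read)
#2 VA=0x120079B (r,kernel):
  L0: frame=0x13 idx=9 entry=0x1E007 [P=1 RW=1 US=1 PS=0]
  L1: frame=0x1E idx=0 entry=0x20007 [P=1 RW=1 US=1 PS=0]
  → PA=0x2079B  (2 entries read)

Access #0 fault: NONE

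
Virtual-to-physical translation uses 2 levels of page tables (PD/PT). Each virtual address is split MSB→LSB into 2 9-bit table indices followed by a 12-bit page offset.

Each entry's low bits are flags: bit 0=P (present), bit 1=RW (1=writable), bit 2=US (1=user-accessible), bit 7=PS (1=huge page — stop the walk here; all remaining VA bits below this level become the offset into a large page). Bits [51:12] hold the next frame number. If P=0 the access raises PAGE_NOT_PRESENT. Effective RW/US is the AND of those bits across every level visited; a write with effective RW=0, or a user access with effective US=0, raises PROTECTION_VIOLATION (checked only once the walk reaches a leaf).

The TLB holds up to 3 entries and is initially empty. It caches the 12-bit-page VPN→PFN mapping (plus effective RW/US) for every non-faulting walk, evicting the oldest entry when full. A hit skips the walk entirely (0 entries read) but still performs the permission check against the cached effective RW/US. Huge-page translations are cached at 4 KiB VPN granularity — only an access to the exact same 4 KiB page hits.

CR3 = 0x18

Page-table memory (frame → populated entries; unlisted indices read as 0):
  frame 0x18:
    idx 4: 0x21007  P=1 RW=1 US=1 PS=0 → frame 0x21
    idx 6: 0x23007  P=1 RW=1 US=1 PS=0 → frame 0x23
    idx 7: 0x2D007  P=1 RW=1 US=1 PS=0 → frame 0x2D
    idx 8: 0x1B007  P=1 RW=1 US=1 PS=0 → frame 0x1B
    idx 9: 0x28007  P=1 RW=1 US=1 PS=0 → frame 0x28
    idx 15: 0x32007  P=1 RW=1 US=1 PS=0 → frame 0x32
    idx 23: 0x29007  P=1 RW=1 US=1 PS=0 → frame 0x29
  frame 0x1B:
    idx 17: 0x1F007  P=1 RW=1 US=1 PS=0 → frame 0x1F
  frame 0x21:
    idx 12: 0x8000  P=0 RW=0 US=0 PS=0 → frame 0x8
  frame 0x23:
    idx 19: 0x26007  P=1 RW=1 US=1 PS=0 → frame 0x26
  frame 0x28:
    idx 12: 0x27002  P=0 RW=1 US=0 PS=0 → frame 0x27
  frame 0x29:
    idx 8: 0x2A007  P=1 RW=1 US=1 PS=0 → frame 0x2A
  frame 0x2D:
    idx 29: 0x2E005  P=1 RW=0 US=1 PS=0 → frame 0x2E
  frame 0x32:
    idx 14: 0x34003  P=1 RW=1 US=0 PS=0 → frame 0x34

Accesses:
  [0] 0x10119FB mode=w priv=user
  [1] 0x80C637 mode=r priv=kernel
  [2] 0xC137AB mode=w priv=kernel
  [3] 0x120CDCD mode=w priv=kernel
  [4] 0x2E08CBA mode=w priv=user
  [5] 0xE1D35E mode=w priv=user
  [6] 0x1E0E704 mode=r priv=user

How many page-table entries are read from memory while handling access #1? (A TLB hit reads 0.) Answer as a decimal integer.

Walk each access:
#0 VA=0x10119FB (w,user):
  L0 @0x18[8] → 0x1B007  P=1,RW=1,US=1,PS=0
  L1 @0x1B[17] → 0x1F007  P=1,RW=1,US=1,PS=0
  → PA=0x1F9FB  (2 entries read)
#1 VA=0x80C637 (r,kernel):
  L0 @0x18[4] → 0x21007  P=1,RW=1,US=1,PS=0
  L1 @0x21[12] → 0x8000  P=0,RW=0,US=0,PS=0
  ✗ PAGE_NOT_PRESENT  [2 reads]
#2 VA=0xC137AB (w,kernel):
  L0 @0x18[6] → 0x23007  P=1,RW=1,US=1,PS=0
  L1 @0x23[19] → 0x26007  P=1,RW=1,US=1,PS=0
  → PA=0x267AB  (2 entries read)
#3 VA=0x120CDCD (w,kernel):
  L0 @0x18[9] → 0x28007  P=1,RW=1,US=1,PS=0
  L1 @0x28[12] → 0x27002  P=0,RW=1,US=0,PS=0
  ✗ PAGE_NOT_PRESENT  [2 reads]
#4 VA=0x2E08CBA (w,user):
  L0 @0x18[23] → 0x29007  P=1,RW=1,US=1,PS=0
  L1 @0x29[8] → 0x2A007  P=1,RW=1,US=1,PS=0
  → PA=0x2ACBA  (2 entries read)
#5 VA=0xE1D35E (w,user):
  L0 @0x18[7] → 0x2D007  P=1,RW=1,US=1,PS=0
  L1 @0x2D[29] → 0x2E005  P=1,RW=0,US=1,PS=0
  ✗ PROTECTION_VIOLATION  [2 reads]
#6 VA=0x1E0E704 (r,user):
  L0 @0x18[15] → 0x32007  P=1,RW=1,US=1,PS=0
  L1 @0x32[14] → 0x34003  P=1,RW=1,US=0,PS=0
  ✗ PROTECTION_VIOLATION  [2 reads]

Entries read for #1: 2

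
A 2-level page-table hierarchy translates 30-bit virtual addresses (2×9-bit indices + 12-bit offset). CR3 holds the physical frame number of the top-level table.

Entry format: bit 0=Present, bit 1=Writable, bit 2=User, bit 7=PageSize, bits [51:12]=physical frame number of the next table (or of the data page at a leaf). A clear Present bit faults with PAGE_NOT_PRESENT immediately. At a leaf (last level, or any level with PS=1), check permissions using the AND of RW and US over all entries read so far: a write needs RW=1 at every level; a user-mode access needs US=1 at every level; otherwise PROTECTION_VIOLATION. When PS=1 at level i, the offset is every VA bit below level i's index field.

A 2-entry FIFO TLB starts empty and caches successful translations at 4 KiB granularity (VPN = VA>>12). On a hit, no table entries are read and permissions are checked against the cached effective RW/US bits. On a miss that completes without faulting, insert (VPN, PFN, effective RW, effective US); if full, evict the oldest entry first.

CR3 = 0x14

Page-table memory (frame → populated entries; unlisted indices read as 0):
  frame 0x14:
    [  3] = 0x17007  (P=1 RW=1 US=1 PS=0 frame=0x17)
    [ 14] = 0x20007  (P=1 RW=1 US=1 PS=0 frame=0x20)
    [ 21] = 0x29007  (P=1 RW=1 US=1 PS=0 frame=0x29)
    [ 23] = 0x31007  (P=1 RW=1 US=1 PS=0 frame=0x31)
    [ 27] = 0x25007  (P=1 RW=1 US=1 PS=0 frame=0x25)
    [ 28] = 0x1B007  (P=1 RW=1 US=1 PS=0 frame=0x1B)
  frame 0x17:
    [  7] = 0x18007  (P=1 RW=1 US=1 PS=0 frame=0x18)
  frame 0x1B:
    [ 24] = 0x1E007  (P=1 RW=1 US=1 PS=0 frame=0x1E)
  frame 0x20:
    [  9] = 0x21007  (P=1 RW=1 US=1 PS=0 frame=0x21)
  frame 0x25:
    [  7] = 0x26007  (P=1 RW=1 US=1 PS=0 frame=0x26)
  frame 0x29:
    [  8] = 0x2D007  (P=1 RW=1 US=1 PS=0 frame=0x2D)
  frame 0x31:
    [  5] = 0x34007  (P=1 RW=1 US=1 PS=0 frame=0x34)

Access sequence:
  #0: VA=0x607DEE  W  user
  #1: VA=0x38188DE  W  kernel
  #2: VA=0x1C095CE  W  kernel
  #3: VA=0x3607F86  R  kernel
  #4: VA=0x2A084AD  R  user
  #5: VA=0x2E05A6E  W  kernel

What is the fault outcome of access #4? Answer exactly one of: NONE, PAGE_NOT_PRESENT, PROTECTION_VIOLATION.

Per-access translation:
#0 VA=0x607DEE (w,user):
  L0 @0x14[3] → 0x17007  P=1,RW=1,US=1,PS=0
  L1 @0x17[7] → 0x18007  P=1,RW=1,US=1,PS=0
  ⇒ phys 0x18DEE  [2 reads]
#1 VA=0x38188DE (w,kernel):
  L0 @0x14[28] → 0x1B007  P=1,RW=1,US=1,PS=0
  L1 @0x1B[24] → 0x1E007  P=1,RW=1,US=1,PS=0
  ⇒ phys 0x1E8DE  [2 reads]
#2 VA=0x1C095CE (w,kernel):
  L0 @0x14[14] → 0x20007  P=1,RW=1,US=1,PS=0
  L1 @0x20[9] → 0x21007  P=1,RW=1,US=1,PS=0
  ⇒ phys 0x215CE  [2 reads]
#3 VA=0x3607F86 (r,kernel):
  L0 @0x14[27] → 0x25007  P=1,RW=1,US=1,PS=0
  L1 @0x25[7] → 0x26007  P=1,RW=1,US=1,PS=0
  ⇒ phys 0x26F86  [2 reads]
#4 VA=0x2A084AD (r,user):
  L0 @0x14[21] → 0x29007  P=1,RW=1,US=1,PS=0
  L1 @0x29[8] → 0x2D007  P=1,RW=1,US=1,PS=0
  ⇒ phys 0x2D4AD  [2 reads]
#5 VA=0x2E05A6E (w,kernel):
  L0 @0x14[23] → 0x31007  P=1,RW=1,US=1,PS=0
  L1 @0x31[5] → 0x34007  P=1,RW=1,US=1,PS=0
  ⇒ phys 0x34A6E  [2 reads]

Access #4 fault: NONE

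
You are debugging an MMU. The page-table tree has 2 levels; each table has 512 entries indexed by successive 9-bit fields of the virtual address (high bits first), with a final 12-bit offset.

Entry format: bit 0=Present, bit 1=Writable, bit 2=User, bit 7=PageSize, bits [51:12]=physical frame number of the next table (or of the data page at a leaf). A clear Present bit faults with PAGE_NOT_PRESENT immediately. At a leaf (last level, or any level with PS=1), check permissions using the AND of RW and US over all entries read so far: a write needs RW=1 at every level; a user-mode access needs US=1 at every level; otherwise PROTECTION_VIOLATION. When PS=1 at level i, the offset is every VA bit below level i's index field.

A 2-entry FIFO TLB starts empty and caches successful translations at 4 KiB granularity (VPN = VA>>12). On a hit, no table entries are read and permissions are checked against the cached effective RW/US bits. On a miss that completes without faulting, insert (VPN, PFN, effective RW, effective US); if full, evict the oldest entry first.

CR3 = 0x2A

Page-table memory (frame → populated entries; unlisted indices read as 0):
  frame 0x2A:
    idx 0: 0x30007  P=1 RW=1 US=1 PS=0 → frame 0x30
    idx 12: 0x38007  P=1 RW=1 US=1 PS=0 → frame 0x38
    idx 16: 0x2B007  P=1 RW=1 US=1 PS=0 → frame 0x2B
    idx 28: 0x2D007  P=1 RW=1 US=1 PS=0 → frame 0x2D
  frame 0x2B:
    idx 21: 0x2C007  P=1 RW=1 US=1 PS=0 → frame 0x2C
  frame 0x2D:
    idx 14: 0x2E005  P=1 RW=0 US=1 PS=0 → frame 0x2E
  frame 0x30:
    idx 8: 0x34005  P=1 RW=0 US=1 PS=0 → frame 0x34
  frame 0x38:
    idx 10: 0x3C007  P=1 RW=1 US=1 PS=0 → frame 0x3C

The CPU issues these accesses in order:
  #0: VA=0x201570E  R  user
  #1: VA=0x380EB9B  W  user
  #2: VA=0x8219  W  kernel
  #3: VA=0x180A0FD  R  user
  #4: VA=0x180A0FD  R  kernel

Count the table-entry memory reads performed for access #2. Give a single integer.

Per-access translation:
#0 VA=0x201570E (r,user):
  lvl0: tbl 0x2A, slot 16 ⇒ 0x2B007 (P1/RW1/US1/PS0)
  lvl1: tbl 0x2B, slot 21 ⇒ 0x2C007 (P1/RW1/US1/PS0)
  ⇒ phys 0x2C70E  [2 reads]
#1 VA=0x380EB9B (w,user):
  lvl0: tbl 0x2A, slot 28 ⇒ 0x2D007 (P1/RW1/US1/PS0)
  lvl1: tbl 0x2D, slot 14 ⇒ 0x2E005 (P1/RW0/US1/PS0)
  ⇒ fault: PROTECTION_VIOLATION  — 2 lookups
#2 VA=0x8219 (w,kernel):
  lvl0: tbl 0x2A, slot 0 ⇒ 0x30007 (P1/RW1/US1/PS0)
  lvl1: tbl 0x30, slot 8 ⇒ 0x34005 (P1/RW0/US1/PS0)
  ⇒ fault: PROTECTION_VIOLATION  — 2 lookups
#3 VA=0x180A0FD (r,user):
  lvl0: tbl 0x2A, slot 12 ⇒ 0x38007 (P1/RW1/US1/PS0)
  lvl1: tbl 0x38, slot 10 ⇒ 0x3C007 (P1/RW1/US1/PS0)
  ⇒ phys 0x3C0FD  [2 reads]
#4 VA=0x180A0FD (r,kernel):
  TLB hit vpn=0x180A → PA=0x3C0FD

Entries read for #2: 2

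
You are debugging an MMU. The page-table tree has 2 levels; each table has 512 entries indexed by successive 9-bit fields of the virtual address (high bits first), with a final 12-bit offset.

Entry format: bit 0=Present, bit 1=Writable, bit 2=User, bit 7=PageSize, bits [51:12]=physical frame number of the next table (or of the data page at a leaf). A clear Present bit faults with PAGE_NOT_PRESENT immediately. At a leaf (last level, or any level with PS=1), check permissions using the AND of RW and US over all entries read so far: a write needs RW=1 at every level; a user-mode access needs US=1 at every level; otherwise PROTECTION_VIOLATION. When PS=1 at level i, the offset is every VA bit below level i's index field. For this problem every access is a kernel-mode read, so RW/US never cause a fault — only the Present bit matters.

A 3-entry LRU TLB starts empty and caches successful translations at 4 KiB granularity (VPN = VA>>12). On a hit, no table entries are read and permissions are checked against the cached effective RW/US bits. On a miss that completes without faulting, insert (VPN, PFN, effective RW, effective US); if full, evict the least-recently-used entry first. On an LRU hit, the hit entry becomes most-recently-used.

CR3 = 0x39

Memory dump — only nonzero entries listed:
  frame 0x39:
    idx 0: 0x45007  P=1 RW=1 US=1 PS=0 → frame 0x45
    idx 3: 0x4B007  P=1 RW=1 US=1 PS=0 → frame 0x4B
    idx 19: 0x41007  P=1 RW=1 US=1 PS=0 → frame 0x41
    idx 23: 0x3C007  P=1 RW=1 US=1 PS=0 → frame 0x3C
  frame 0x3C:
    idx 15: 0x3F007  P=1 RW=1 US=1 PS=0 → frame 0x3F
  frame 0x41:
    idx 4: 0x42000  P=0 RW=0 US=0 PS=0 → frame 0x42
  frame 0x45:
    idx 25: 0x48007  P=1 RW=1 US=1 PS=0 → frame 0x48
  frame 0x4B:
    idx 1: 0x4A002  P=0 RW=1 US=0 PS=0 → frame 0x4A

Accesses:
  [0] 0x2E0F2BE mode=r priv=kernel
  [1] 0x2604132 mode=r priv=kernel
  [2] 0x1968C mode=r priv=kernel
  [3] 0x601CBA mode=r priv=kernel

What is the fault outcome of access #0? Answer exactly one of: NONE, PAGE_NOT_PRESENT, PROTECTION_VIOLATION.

Walk each access:
#0 VA=0x2E0F2BE (r,kernel):
  [0] read 0x39 idx=23: raw=0x3C007 flags P=1 W=1 U=1 S=0
  [1] read 0x3C idx=15: raw=0x3F007 flags P=1 W=1 U=1 S=0
  → PA=0x3F2BE  (2 entries read)
#1 VA=0x2604132 (r,kernel):
  [0] read 0x39 idx=19: raw=0x41007 flags P=1 W=1 U=1 S=0
  [1] read 0x41 idx=4: raw=0x42000 flags P=0 W=0 U=0 S=0
  → PAGE_NOT_PRESENT  (2 entries read)
#2 VA=0x1968C (r,kernel):
  [0] read 0x39 idx=0: raw=0x45007 flags P=1 W=1 U=1 S=0
  [1] read 0x45 idx=25: raw=0x48007 flags P=1 W=1 U=1 S=0
  → PA=0x4868C  (2 entries read)
#3 VA=0x601CBA (r,kernel):
  [0] read 0x39 idx=3: raw=0x4B007 flags P=1 W=1 U=1 S=0
  [1] read 0x4B idx=1: raw=0x4A002 flags P=0 W=1 U=0 S=0
  → PAGE_NOT_PRESENT  (2 entries read)

Access #0 fault: NONE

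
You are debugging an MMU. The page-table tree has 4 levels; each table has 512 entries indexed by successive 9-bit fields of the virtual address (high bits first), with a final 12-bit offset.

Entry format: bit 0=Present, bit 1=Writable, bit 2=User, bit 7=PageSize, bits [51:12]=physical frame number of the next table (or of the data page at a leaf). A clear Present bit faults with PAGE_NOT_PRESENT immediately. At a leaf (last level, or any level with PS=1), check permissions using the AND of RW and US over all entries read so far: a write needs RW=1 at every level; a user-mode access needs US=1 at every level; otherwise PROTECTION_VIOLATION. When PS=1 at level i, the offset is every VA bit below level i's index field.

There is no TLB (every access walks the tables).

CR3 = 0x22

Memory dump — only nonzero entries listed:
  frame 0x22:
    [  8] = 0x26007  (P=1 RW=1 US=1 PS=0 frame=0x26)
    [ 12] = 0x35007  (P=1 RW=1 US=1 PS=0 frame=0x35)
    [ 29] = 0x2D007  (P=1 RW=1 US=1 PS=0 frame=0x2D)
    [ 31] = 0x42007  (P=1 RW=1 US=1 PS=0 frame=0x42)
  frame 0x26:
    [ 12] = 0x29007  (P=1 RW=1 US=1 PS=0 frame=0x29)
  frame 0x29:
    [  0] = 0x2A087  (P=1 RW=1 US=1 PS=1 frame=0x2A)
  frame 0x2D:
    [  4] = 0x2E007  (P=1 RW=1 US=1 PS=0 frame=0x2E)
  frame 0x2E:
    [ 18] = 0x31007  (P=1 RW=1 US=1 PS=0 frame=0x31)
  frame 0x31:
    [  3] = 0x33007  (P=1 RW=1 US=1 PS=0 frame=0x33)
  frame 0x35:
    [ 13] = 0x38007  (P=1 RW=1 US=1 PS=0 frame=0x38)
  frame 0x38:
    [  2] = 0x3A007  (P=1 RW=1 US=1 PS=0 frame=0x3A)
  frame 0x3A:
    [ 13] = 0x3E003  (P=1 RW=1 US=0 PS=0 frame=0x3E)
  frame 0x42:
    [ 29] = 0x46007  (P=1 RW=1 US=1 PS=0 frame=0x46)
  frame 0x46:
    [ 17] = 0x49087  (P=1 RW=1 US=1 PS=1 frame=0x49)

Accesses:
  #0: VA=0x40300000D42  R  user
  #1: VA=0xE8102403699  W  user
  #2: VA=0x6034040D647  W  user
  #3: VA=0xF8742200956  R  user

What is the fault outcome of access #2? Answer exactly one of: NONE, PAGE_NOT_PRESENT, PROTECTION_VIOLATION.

Walk each access:
#0 VA=0x40300000D42 (r,user):
  lvl0: tbl 0x22, slot 8 ⇒ 0x26007 (P1/RW1/US1/PS0)
  lvl1: tbl 0x26, slot 12 ⇒ 0x29007 (P1/RW1/US1/PS0)
  lvl2: tbl 0x29, slot 0 ⇒ 0x2A087 (P1/RW1/US1/PS1)
  ✓ 0x2AD42 (huge @L2)  — 3 lookups
#1 VA=0xE8102403699 (w,user):
  lvl0: tbl 0x22, slot 29 ⇒ 0x2D007 (P1/RW1/US1/PS0)
  lvl1: tbl 0x2D, slot 4 ⇒ 0x2E007 (P1/RW1/US1/PS0)
  lvl2: tbl 0x2E, slot 18 ⇒ 0x31007 (P1/RW1/US1/PS0)
  lvl3: tbl 0x31, slot 3 ⇒ 0x33007 (P1/RW1/US1/PS0)
  ✓ 0x33699  — 4 lookups
#2 VA=0x6034040D647 (w,user):
  lvl0: tbl 0x22, slot 12 ⇒ 0x35007 (P1/RW1/US1/PS0)
  lvl1: tbl 0x35, slot 13 ⇒ 0x38007 (P1/RW1/US1/PS0)
  lvl2: tbl 0x38, slot 2 ⇒ 0x3A007 (P1/RW1/US1/PS0)
  lvl3: tbl 0x3A, slot 13 ⇒ 0x3E003 (P1/RW1/US0/PS0)
  ⇒ fault: PROTECTION_VIOLATION  — 4 lookups
#3 VA=0xF8742200956 (r,user):
  lvl0: tbl 0x22, slot 31 ⇒ 0x42007 (P1/RW1/US1/PS0)
  lvl1: tbl 0x42, slot 29 ⇒ 0x46007 (P1/RW1/US1/PS0)
  lvl2: tbl 0x46, slot 17 ⇒ 0x49087 (P1/RW1/US1/PS1)
  ✓ 0x49956 (huge @L2)  — 3 lookups

Access #2 fault: PROTECTION_VIOLATION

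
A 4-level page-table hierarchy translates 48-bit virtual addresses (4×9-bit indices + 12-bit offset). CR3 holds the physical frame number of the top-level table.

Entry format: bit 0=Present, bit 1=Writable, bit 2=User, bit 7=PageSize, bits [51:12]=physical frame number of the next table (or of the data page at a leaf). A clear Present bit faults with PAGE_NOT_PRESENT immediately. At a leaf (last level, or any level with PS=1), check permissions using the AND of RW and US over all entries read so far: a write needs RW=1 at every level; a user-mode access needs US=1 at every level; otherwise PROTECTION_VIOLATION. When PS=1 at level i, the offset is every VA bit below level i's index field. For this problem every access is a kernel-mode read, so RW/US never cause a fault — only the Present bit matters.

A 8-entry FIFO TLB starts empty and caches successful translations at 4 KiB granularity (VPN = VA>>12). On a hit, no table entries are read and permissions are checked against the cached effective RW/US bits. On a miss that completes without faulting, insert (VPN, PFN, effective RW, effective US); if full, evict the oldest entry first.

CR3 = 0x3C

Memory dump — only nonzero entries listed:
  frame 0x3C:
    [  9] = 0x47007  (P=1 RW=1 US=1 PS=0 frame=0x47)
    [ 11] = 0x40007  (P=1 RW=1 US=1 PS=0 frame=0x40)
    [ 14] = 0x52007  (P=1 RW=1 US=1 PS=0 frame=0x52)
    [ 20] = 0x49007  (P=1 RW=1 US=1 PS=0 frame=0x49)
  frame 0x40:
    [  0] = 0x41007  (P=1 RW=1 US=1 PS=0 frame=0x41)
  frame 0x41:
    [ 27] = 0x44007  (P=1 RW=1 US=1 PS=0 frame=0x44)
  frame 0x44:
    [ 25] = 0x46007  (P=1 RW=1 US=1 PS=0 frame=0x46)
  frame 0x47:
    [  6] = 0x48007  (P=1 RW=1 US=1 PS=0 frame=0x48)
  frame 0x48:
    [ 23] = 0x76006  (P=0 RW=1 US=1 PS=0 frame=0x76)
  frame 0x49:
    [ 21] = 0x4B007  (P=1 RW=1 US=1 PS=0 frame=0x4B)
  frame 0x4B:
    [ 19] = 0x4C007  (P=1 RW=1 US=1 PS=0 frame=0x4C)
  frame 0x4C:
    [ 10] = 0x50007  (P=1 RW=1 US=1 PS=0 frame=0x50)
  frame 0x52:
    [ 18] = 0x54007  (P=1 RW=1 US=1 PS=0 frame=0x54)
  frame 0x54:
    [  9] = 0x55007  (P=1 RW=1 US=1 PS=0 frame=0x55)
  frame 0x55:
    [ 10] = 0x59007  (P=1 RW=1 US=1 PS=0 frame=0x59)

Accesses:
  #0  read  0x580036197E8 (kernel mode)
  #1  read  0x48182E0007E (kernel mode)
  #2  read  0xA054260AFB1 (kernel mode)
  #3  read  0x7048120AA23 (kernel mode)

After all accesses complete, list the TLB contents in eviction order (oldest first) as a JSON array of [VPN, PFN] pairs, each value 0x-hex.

Per-access translation:
#0 VA=0x580036197E8 (r,kernel):
  L0 @0x3C[11] → 0x40007  P=1,RW=1,US=1,PS=0
  L1 @0x40[0] → 0x41007  P=1,RW=1,US=1,PS=0
  L2 @0x41[27] → 0x44007  P=1,RW=1,US=1,PS=0
  L3 @0x44[25] → 0x46007  P=1,RW=1,US=1,PS=0
  ✓ 0x467E8  — 4 lookups
#1 VA=0x48182E0007E (r,kernel):
  L0 @0x3C[9] → 0x47007  P=1,RW=1,US=1,PS=0
  L1 @0x47[6] → 0x48007  P=1,RW=1,US=1,PS=0
  L2 @0x48[23] → 0x76006  P=0,RW=1,US=1,PS=0
  → PAGE_NOT_PRESENT  (3 entries read)
#2 VA=0xA054260AFB1 (r,kernel):
  L0 @0x3C[20] → 0x49007  P=1,RW=1,US=1,PS=0
  L1 @0x49[21] → 0x4B007  P=1,RW=1,US=1,PS=0
  L2 @0x4B[19] → 0x4C007  P=1,RW=1,US=1,PS=0
  L3 @0x4C[10] → 0x50007  P=1,RW=1,US=1,PS=0
  ✓ 0x50FB1  — 4 lookups
#3 VA=0x7048120AA23 (r,kernel):
  L0 @0x3C[14] → 0x52007  P=1,RW=1,US=1,PS=0
  L1 @0x52[18] → 0x54007  P=1,RW=1,US=1,PS=0
  L2 @0x54[9] → 0x55007  P=1,RW=1,US=1,PS=0
  L3 @0x55[10] → 0x59007  P=1,RW=1,US=1,PS=0
  ✓ 0x59A23  — 4 lookups

TLB: [["0x58003619", "0x46"], ["0xA054260A", "0x50"], ["0x7048120A", "0x59"]]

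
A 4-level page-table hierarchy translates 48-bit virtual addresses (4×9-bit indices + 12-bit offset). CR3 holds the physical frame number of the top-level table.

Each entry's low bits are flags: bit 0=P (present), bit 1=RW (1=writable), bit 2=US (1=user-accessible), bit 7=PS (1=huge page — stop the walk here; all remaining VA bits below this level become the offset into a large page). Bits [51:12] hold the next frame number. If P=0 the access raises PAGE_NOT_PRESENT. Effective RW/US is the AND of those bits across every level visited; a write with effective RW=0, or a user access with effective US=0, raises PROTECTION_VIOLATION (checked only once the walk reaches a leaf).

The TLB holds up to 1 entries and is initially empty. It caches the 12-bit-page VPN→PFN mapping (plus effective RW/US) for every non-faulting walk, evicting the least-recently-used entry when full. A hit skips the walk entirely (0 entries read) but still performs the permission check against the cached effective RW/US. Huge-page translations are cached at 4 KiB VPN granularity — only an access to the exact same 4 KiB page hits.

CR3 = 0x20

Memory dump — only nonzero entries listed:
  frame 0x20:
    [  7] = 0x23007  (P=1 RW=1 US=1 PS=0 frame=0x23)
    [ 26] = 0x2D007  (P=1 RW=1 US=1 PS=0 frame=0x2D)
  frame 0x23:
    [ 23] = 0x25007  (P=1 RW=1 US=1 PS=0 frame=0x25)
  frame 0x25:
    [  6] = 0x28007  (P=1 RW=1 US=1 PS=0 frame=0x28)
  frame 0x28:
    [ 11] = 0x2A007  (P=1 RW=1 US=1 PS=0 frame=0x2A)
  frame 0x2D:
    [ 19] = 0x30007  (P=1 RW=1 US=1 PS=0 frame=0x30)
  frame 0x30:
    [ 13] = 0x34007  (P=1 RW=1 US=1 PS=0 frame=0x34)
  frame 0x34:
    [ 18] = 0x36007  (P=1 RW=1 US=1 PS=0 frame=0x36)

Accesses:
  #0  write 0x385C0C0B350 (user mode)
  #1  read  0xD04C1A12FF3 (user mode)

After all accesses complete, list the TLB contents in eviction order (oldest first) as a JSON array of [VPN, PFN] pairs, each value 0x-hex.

Per-access translation:
#0 VA=0x385C0C0B350 (w,user):
  [0] read 0x20 idx=7: raw=0x23007 flags P=1 W=1 U=1 S=0
  [1] read 0x23 idx=23: raw=0x25007 flags P=1 W=1 U=1 S=0
  [2] read 0x25 idx=6: raw=0x28007 flags P=1 W=1 U=1 S=0
  [3] read 0x28 idx=11: raw=0x2A007 flags P=1 W=1 U=1 S=0
  ⇒ phys 0x2A350  [4 reads]
#1 VA=0xD04C1A12FF3 (r,user):
  [0] read 0x20 idx=26: raw=0x2D007 flags P=1 W=1 U=1 S=0
  [1] read 0x2D idx=19: raw=0x30007 flags P=1 W=1 U=1 S=0
  [2] read 0x30 idx=13: raw=0x34007 flags P=1 W=1 U=1 S=0
  [3] read 0x34 idx=18: raw=0x36007 flags P=1 W=1 U=1 S=0
  ⇒ phys 0x36FF3  [4 reads]

TLB: [["0xD04C1A12", "0x36"]]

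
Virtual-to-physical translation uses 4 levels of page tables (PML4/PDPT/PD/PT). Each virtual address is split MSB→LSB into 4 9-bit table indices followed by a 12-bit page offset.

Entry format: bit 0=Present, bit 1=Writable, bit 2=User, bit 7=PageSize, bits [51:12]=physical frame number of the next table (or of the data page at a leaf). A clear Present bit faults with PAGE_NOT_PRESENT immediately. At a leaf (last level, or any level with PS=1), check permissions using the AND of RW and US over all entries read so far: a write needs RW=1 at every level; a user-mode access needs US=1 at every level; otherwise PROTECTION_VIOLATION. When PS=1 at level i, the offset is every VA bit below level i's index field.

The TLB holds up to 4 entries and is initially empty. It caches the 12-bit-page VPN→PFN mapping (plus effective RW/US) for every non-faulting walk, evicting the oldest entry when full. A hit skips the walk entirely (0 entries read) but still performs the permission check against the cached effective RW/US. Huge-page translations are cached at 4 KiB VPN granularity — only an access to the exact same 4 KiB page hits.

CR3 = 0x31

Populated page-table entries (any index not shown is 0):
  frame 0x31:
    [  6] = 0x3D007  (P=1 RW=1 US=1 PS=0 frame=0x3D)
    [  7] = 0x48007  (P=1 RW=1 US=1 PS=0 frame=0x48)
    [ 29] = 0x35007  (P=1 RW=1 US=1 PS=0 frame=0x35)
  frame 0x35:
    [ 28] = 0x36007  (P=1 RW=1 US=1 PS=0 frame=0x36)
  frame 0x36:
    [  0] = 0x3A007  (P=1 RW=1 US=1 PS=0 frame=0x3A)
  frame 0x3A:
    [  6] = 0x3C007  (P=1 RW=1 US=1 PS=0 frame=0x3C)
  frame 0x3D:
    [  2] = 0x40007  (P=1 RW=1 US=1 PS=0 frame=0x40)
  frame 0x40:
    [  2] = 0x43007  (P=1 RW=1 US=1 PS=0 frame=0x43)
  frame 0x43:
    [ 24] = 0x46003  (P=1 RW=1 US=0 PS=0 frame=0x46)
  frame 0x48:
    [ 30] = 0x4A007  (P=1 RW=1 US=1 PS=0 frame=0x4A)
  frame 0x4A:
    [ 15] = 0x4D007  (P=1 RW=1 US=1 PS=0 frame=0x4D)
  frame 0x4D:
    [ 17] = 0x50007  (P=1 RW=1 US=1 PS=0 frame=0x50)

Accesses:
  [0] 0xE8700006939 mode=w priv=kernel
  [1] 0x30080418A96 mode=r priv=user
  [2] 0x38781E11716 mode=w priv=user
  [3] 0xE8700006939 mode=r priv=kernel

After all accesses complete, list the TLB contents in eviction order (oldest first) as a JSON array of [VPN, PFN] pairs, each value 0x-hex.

Trace:
#0 VA=0xE8700006939 (w,kernel):
  [0] read 0x31 idx=29: raw=0x35007 flags P=1 W=1 U=1 S=0
  [1] read 0x35 idx=28: raw=0x36007 flags P=1 W=1 U=1 S=0
  [2] read 0x36 idx=0: raw=0x3A007 flags P=1 W=1 U=1 S=0
  [3] read 0x3A idx=6: raw=0x3C007 flags P=1 W=1 U=1 S=0
  ✓ 0x3C939  — 4 lookups
#1 VA=0x30080418A96 (r,user):
  [0] read 0x31 idx=6: raw=0x3D007 flags P=1 W=1 U=1 S=0
  [1] read 0x3D idx=2: raw=0x40007 flags P=1 W=1 U=1 S=0
  [2] read 0x40 idx=2: raw=0x43007 flags P=1 W=1 U=1 S=0
  [3] read 0x43 idx=24: raw=0x46003 flags P=1 W=1 U=0 S=0
  ✗ PROTECTION_VIOLATION  [4 reads]
#2 VA=0x38781E11716 (w,user):
  [0] read 0x31 idx=7: raw=0x48007 flags P=1 W=1 U=1 S=0
  [1] read 0x48 idx=30: raw=0x4A007 flags P=1 W=1 U=1 S=0
  [2] read 0x4A idx=15: raw=0x4D007 flags P=1 W=1 U=1 S=0
  [3] read 0x4D idx=17: raw=0x50007 flags P=1 W=1 U=1 S=0
  ✓ 0x50716  — 4 lookups
#3 VA=0xE8700006939 (r,kernel):
  TLB hit vpn=0xE8700006 → PA=0x3C939

TLB: [["0xE8700006", "0x3C"], ["0x38781E11", "0x50"]]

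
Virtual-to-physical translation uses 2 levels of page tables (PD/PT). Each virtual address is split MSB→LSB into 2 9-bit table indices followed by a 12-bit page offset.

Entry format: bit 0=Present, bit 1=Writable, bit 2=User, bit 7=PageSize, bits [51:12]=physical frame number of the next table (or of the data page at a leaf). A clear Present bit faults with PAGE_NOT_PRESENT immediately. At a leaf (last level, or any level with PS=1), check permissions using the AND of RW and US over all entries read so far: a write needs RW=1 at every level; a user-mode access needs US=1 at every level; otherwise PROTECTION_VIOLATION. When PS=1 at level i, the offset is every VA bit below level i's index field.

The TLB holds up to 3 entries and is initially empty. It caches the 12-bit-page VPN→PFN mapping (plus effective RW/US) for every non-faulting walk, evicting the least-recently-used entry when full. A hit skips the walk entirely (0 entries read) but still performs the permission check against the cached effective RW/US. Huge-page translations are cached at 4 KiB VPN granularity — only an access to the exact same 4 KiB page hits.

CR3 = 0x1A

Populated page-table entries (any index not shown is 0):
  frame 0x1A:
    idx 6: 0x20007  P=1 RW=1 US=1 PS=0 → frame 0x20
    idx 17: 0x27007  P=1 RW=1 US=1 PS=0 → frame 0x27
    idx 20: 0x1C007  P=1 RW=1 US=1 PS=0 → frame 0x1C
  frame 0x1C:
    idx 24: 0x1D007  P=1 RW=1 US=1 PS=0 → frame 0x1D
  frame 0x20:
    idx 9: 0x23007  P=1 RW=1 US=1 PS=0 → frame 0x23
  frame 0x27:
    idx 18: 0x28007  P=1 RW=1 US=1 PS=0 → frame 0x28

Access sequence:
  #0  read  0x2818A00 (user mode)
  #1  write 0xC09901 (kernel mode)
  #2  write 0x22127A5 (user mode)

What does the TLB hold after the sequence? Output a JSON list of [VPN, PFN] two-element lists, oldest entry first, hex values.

Per-access translation:
#0 VA=0x2818A00 (r,user):
  L0: frame=0x1A idx=20 entry=0x1C007 [P=1 RW=1 US=1 PS=0]
  L1: frame=0x1C idx=24 entry=0x1D007 [P=1 RW=1 US=1 PS=0]
  ⇒ phys 0x1DA00  [2 reads]
#1 VA=0xC09901 (w,kernel):
  L0: frame=0x1A idx=6 entry=0x20007 [P=1 RW=1 US=1 PS=0]
  L1: frame=0x20 idx=9 entry=0x23007 [P=1 RW=1 US=1 PS=0]
  ⇒ phys 0x23901  [2 reads]
#2 VA=0x22127A5 (w,user):
  L0: frame=0x1A idx=17 entry=0x27007 [P=1 RW=1 US=1 PS=0]
  L1: frame=0x27 idx=18 entry=0x28007 [P=1 RW=1 US=1 PS=0]
  ⇒ phys 0x287A5  [2 reads]

TLB: [["0x2818", "0x1D"], ["0xC09", "0x23"], ["0x2212", "0x28"]]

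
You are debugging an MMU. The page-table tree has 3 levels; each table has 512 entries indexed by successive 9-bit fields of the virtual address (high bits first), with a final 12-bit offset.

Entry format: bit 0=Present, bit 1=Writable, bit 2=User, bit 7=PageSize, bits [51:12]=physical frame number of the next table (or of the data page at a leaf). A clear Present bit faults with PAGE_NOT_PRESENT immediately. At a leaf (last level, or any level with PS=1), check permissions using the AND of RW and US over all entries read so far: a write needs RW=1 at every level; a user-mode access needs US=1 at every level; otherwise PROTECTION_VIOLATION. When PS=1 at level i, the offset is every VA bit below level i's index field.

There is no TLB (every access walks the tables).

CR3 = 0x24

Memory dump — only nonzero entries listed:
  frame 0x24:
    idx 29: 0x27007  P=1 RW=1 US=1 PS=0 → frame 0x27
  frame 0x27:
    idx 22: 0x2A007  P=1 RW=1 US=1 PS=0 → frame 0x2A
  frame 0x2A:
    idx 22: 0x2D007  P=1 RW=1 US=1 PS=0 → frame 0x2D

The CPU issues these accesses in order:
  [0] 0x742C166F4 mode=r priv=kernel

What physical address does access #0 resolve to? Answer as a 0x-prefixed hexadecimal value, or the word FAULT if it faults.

Per-access translation:
#0 VA=0x742C166F4 (r,kernel):
  L0 @0x24[29] → 0x27007  P=1,RW=1,US=1,PS=0
  L1 @0x27[22] → 0x2A007  P=1,RW=1,US=1,PS=0
  L2 @0x2A[22] → 0x2D007  P=1,RW=1,US=1,PS=0
  → PA=0x2D6F4  (3 entries read)

Access #0 PA: 0x2D6F4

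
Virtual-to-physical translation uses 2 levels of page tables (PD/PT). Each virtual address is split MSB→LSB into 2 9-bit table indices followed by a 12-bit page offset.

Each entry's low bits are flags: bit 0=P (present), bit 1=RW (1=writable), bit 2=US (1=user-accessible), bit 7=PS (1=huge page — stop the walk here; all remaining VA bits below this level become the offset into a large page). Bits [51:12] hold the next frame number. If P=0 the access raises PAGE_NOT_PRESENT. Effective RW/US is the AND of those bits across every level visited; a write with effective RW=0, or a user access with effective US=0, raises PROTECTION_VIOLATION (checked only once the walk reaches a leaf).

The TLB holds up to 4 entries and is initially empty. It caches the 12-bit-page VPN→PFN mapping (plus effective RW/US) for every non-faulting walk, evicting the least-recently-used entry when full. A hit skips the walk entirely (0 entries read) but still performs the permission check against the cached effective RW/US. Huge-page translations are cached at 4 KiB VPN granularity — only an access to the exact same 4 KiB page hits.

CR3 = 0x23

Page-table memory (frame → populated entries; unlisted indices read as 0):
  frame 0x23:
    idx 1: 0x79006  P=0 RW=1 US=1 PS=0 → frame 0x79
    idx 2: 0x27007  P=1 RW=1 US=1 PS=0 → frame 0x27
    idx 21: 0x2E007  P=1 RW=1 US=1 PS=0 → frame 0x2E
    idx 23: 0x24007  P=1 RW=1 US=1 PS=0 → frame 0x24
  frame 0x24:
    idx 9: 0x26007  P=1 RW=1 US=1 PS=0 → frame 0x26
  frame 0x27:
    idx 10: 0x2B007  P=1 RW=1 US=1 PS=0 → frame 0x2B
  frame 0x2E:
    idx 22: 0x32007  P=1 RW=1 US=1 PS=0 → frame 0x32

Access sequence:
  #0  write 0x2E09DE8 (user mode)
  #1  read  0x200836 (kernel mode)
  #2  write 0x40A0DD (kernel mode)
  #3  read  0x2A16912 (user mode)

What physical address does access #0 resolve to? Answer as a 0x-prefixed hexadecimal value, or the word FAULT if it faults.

Per-access translation:
#0 VA=0x2E09DE8 (w,user):
  [0] read 0x23 idx=23: raw=0x24007 flags P=1 W=1 U=1 S=0
  [1] read 0x24 idx=9: raw=0x26007 flags P=1 W=1 U=1 S=0
  ✓ 0x26DE8  — 2 lookups
#1 VA=0x200836 (r,kernel):
  [0] read 0x23 idx=1: raw=0x79006 flags P=0 W=1 U=1 S=0
  → PAGE_NOT_PRESENT  (1 entries read)
#2 VA=0x40A0DD (w,kernel):
  [0] read 0x23 idx=2: raw=0x27007 flags P=1 W=1 U=1 S=0
  [1] read 0x27 idx=10: raw=0x2B007 flags P=1 W=1 U=1 S=0
  ✓ 0x2B0DD  — 2 lookups
#3 VA=0x2A16912 (r,user):
  [0] read 0x23 idx=21: raw=0x2E007 flags P=1 W=1 U=1 S=0
  [1] read 0x2E idx=22: raw=0x32007 flags P=1 W=1 U=1 S=0
  ✓ 0x32912  — 2 lookups

Access #0 PA: 0x26DE8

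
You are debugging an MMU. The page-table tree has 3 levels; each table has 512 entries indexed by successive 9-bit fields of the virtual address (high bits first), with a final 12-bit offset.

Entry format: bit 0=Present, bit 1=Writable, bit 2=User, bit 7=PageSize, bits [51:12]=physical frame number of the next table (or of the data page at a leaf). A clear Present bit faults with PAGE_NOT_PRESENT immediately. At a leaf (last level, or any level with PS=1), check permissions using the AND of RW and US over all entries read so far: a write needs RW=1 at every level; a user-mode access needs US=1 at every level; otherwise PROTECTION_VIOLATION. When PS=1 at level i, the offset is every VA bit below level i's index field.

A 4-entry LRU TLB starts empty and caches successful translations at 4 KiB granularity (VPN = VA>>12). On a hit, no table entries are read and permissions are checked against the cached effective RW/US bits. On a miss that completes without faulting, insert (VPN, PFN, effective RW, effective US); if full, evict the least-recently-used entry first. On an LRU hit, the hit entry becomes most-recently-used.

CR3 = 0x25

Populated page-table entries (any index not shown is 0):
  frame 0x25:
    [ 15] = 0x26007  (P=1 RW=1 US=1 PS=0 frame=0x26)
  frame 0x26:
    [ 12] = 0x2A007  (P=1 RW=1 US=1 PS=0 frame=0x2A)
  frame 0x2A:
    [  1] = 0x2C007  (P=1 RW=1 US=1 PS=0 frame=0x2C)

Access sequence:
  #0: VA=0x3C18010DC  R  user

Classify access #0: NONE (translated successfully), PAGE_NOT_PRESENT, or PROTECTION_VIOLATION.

Per-access translation:
#0 VA=0x3C18010DC (r,user):
  L0 @0x25[15] → 0x26007  P=1,RW=1,US=1,PS=0
  L1 @0x26[12] → 0x2A007  P=1,RW=1,US=1,PS=0
  L2 @0x2A[1] → 0x2C007  P=1,RW=1,US=1,PS=0
  → PA=0x2C0DC  (3 entries read)

Access #0 fault: NONE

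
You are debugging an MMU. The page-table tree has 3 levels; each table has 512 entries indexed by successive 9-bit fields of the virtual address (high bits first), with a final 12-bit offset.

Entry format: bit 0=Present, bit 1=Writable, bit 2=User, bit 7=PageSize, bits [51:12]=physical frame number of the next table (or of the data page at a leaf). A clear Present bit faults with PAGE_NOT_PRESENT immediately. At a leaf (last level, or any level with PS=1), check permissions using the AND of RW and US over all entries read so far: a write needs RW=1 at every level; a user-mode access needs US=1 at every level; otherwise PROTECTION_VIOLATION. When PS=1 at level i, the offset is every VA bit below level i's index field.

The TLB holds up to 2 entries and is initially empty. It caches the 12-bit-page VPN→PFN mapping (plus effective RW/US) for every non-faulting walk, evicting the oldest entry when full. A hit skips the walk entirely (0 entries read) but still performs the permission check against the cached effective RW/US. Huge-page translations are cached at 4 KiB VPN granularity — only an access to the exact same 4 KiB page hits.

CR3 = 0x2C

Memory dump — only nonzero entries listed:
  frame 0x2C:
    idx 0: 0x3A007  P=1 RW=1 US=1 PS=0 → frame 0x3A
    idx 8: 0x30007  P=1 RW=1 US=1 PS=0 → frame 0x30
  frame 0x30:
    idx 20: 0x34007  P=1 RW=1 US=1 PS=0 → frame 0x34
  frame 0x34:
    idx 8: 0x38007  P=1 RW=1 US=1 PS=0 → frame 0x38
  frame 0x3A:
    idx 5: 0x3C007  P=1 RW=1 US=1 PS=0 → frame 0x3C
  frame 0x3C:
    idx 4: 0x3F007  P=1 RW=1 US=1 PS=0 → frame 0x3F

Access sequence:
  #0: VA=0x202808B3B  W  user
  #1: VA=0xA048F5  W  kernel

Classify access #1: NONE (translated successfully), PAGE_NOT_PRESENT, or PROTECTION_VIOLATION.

Trace:
#0 VA=0x202808B3B (w,user):
  L0: frame=0x2C idx=8 entry=0x30007 [P=1 RW=1 US=1 PS=0]
  L1: frame=0x30 idx=20 entry=0x34007 [P=1 RW=1 US=1 PS=0]
  L2: frame=0x34 idx=8 entry=0x38007 [P=1 RW=1 US=1 PS=0]
  → PA=0x38B3B  (3 entries read)
#1 VA=0xA048F5 (w,kernel):
  L0: frame=0x2C idx=0 entry=0x3A007 [P=1 RW=1 US=1 PS=0]
  L1: frame=0x3A idx=5 entry=0x3C007 [P=1 RW=1 US=1 PS=0]
  L2: frame=0x3C idx=4 entry=0x3F007 [P=1 RW=1 US=1 PS=0]
  → PA=0x3F8F5  (3 entries read)

Access #1 fault: NONE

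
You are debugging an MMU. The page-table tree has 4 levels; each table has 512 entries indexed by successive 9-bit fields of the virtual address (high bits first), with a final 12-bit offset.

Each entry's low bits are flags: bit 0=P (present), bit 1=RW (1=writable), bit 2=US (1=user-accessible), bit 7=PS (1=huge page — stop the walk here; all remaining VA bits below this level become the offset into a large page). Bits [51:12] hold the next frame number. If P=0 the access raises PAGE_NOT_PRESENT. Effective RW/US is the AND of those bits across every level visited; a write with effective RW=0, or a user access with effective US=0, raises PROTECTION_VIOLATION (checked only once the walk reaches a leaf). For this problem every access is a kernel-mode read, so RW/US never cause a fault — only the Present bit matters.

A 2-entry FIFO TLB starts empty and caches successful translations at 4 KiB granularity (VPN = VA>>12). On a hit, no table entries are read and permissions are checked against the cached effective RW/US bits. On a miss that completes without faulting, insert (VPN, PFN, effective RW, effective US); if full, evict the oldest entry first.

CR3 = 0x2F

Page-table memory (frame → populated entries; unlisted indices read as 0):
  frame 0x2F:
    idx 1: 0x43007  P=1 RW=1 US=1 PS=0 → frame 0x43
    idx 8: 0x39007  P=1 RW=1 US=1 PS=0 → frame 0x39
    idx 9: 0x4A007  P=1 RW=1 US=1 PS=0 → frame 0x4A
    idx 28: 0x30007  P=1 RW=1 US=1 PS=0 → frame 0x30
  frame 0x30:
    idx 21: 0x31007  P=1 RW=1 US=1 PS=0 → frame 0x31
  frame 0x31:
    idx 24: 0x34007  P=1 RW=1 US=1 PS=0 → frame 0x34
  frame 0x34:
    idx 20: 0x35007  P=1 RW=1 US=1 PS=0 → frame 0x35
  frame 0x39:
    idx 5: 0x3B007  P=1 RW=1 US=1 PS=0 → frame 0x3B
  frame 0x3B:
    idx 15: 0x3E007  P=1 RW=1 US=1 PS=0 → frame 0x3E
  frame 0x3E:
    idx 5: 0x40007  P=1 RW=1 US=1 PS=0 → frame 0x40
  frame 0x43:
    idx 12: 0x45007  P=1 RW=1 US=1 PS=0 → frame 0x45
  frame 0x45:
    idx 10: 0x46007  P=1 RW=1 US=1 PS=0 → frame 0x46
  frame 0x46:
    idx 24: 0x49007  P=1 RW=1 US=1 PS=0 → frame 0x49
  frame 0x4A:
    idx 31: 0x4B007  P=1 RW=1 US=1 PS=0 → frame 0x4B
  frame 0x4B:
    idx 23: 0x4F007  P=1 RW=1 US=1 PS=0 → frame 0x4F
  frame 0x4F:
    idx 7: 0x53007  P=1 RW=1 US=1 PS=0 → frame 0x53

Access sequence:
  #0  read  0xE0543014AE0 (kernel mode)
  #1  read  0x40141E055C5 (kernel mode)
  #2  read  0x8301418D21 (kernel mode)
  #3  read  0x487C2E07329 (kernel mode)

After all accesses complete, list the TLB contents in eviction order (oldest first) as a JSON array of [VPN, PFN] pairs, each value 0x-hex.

Trace:
#0 VA=0xE0543014AE0 (r,kernel):
  lvl0: tbl 0x2F, slot 28 ⇒ 0x30007 (P1/RW1/US1/PS0)
  lvl1: tbl 0x30, slot 21 ⇒ 0x31007 (P1/RW1/US1/PS0)
  lvl2: tbl 0x31, slot 24 ⇒ 0x34007 (P1/RW1/US1/PS0)
  lvl3: tbl 0x34, slot 20 ⇒ 0x35007 (P1/RW1/US1/PS0)
  → PA=0x35AE0  (4 entries read)
#1 VA=0x40141E055C5 (r,kernel):
  lvl0: tbl 0x2F, slot 8 ⇒ 0x39007 (P1/RW1/US1/PS0)
  lvl1: tbl 0x39, slot 5 ⇒ 0x3B007 (P1/RW1/US1/PS0)
  lvl2: tbl 0x3B, slot 15 ⇒ 0x3E007 (P1/RW1/US1/PS0)
  lvl3: tbl 0x3E, slot 5 ⇒ 0x40007 (P1/RW1/US1/PS0)
  → PA=0x405C5  (4 entries read)
#2 VA=0x8301418D21 (r,kernel):
  lvl0: tbl 0x2F, slot 1 ⇒ 0x43007 (P1/RW1/US1/PS0)
  lvl1: tbl 0x43, slot 12 ⇒ 0x45007 (P1/RW1/US1/PS0)
  lvl2: tbl 0x45, slot 10 ⇒ 0x46007 (P1/RW1/US1/PS0)
  lvl3: tbl 0x46, slot 24 ⇒ 0x49007 (P1/RW1/US1/PS0)
  → PA=0x49D21  (4 entries read)
#3 VA=0x487C2E07329 (r,kernel):
  lvl0: tbl 0x2F, slot 9 ⇒ 0x4A007 (P1/RW1/US1/PS0)
  lvl1: tbl 0x4A, slot 31 ⇒ 0x4B007 (P1/RW1/US1/PS0)
  lvl2: tbl 0x4B, slot 23 ⇒ 0x4F007 (P1/RW1/US1/PS0)
  lvl3: tbl 0x4F, slot 7 ⇒ 0x53007 (P1/RW1/US1/PS0)
  → PA=0x53329  (4 entries read)

TLB: [["0x8301418", "0x49"], ["0x487C2E07", "0x53"]]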